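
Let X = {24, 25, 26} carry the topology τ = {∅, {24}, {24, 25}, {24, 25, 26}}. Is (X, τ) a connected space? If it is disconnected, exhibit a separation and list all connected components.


(X, τ) is connected.

Find clopen sets (U ∈ τ with X ∖ U ∈ τ):
  U = ∅, X ∖ U = {24, 25, 26} — both open, so U is clopen.
  U = {24, 25, 26}, X ∖ U = ∅ — both open, so U is clopen.
Only trivial clopens (∅ and X) exist, so (X, τ) is connected.
Compute connected components by grouping points that agree on all clopens:
  component: {24, 25, 26}


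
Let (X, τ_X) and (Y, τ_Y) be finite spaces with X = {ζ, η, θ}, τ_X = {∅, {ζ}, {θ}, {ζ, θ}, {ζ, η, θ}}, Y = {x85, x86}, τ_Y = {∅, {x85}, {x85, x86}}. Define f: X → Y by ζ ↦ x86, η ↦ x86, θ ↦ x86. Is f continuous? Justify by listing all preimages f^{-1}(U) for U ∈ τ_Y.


f IS continuous.

Compute f^{-1}(U) for each U ∈ τ_Y:
  U = ∅: f^{-1}(U) = ∅ ∈ τ_X ✓.
  U = {x85}: f^{-1}(U) = ∅ ∈ τ_X ✓.
  U = {x85, x86}: f^{-1}(U) = {ζ, η, θ} ∈ τ_X ✓.
Every preimage lies in τ_X, so f IS continuous.


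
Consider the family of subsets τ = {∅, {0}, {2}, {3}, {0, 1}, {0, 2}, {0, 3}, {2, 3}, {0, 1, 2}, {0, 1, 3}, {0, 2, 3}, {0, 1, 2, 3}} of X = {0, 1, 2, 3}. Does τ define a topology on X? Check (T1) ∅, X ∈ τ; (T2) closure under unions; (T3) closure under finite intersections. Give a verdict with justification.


τ IS a topology on X.

Axiom (T1): ∅ ∈ τ? Yes; X ∈ τ? Yes.
Axiom (T2/T3): check pairwise unions and intersections of members of τ.
All pairwise intersections and unions checked — each lies in τ. Therefore τ satisfies (T1), (T2), (T3): it IS a topology on X.


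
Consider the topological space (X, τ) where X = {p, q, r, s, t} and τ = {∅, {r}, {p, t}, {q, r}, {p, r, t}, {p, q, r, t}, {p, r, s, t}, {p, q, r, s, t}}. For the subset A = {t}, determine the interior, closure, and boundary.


int(A) = ∅, cl(A) = {p, s, t}, ∂A = {p, s, t}.

Closed sets in (X, τ) are complements of opens:
  closed(X, τ) = {∅, {q}, {s}, {q, s}, {p, s, t}, {q, r, s}, {p, q, s, t}, {p, q, r, s, t}}.
int(A) = ⋃ {U ∈ τ : U ⊆ A}. Opens contained in A: ∅.
Taking the union of these: int(A) = ∅.
cl(A) = ⋂ {C closed : A ⊆ C}. Closed sets containing A: {p, s, t}, {p, q, s, t}, {p, q, r, s, t}.
Intersecting these: cl(A) = {p, s, t}.
∂A = cl(A) ∖ int(A) = {p, s, t} ∖ ∅ = {p, s, t}.


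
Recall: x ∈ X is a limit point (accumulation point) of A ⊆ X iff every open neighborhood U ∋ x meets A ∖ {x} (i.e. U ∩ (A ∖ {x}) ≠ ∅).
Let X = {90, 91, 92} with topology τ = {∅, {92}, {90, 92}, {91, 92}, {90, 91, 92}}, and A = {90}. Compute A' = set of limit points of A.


A' = ∅

For each x ∈ X, list the open sets U ∈ τ with x ∈ U, then check whether U ∩ (A ∖ {x}) ≠ ∅ for every such U.
  x = 90: open {90, 92} ∋ x has {90, 92} ∩ (A ∖ {90}) = ∅, so x is NOT a limit point.
  x = 91: open {91, 92} ∋ x has {91, 92} ∩ (A ∖ {91}) = ∅, so x is NOT a limit point.
  x = 92: open {92} ∋ x has {92} ∩ (A ∖ {92}) = ∅, so x is NOT a limit point.
Collecting: A' = ∅.


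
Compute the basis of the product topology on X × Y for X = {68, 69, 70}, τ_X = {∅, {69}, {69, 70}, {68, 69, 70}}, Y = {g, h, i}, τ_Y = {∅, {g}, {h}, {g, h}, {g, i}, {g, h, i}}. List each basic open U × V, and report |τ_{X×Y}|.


Basis B = {∅ × ∅, {69} × {g}, {69} × {h}, {69} × {g, h}, {69} × {g, i}, {69, 70} × {g}, {69, 70} × {h}, {68, 69, 70} × {g}, {68, 69, 70} × {h}, {69} × {g, h, i}, {69, 70} × {g, h}, {69, 70} × {g, i}, {68, 69, 70} × {g, h}, {68, 69, 70} × {g, i}, {69, 70} × {g, h, i}, {68, 69, 70} × {g, h, i}}; |τ_{X×Y}| = 40.

Enumerate products U × V with U ∈ τ_X, V ∈ τ_Y (deduplicated):
  ∅ × ∅ = {} (∅)
  {69} × {g} = {(69,g)}
  {69} × {h} = {(69,h)}
  {69} × {g, h} = {(69,g), (69,h)}
  {69} × {g, i} = {(69,g), (69,i)}
  {69, 70} × {g} = {(69,g), (70,g)}
  {69, 70} × {h} = {(69,h), (70,h)}
  {68, 69, 70} × {g} = {(68,g), (69,g), (70,g)}
  {68, 69, 70} × {h} = {(68,h), (69,h), (70,h)}
  {69} × {g, h, i} = {(69,g), (69,h), (69,i)}
  {69, 70} × {g, h} = {(69,g), (69,h), (70,g), (70,h)}
  {69, 70} × {g, i} = {(69,g), (69,i), (70,g), (70,i)}
  {68, 69, 70} × {g, h} = {(68,g), (68,h), (69,g), (69,h), (70,g), (70,h)}
  {68, 69, 70} × {g, i} = {(68,g), (68,i), (69,g), (69,i), (70,g), (70,i)}
  {69, 70} × {g, h, i} = {(69,g), (69,h), (69,i), (70,g), (70,h), (70,i)}
  {68, 69, 70} × {g, h, i} = {(68,g), (68,h), (68,i), (69,g), (69,h), (69,i), (70,g), (70,h), (70,i)}
These 16 distinct sets form the basis B.
Close under arbitrary unions to get τ_{X×Y}; counting gives |τ_{X×Y}| = 40.


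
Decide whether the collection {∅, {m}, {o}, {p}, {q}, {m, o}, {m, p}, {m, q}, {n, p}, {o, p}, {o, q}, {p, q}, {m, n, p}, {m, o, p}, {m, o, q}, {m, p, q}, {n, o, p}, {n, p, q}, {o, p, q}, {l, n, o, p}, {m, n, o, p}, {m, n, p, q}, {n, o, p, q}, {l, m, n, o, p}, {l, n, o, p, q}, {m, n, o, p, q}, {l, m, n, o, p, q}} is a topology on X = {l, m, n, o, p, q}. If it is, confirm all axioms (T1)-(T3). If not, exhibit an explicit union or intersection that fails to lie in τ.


τ is NOT a topology on X.

Axiom (T1): ∅ ∈ τ? Yes; X ∈ τ? Yes.
Axiom (T2/T3): check pairwise unions and intersections of members of τ.
Counterexample for (T2): {m} ∪ {o, p, q} = {m, o, p, q} ∉ τ. Therefore τ is NOT a topology.


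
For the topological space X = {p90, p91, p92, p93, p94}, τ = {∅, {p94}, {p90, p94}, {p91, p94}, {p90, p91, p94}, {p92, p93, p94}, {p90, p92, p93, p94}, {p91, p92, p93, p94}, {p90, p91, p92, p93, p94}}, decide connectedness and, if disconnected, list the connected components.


(X, τ) is connected.

Find clopen sets (U ∈ τ with X ∖ U ∈ τ):
  U = ∅, X ∖ U = {p90, p91, p92, p93, p94} — both open, so U is clopen.
  U = {p90, p91, p92, p93, p94}, X ∖ U = ∅ — both open, so U is clopen.
Only trivial clopens (∅ and X) exist, so (X, τ) is connected.
Compute connected components by grouping points that agree on all clopens:
  component: {p90, p91, p92, p93, p94}


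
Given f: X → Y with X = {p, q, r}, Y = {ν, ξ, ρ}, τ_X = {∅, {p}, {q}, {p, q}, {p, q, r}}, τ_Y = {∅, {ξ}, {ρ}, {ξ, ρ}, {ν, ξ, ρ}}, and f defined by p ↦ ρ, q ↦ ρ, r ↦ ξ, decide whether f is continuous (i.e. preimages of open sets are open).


f is NOT continuous.

Compute f^{-1}(U) for each U ∈ τ_Y:
  U = ∅: f^{-1}(U) = ∅ ∈ τ_X ✓.
  U = {ξ}: f^{-1}(U) = {r} ∉ τ_X ✗.
  U = {ρ}: f^{-1}(U) = {p, q} ∈ τ_X ✓.
  U = {ξ, ρ}: f^{-1}(U) = {p, q, r} ∈ τ_X ✓.
  U = {ν, ξ, ρ}: f^{-1}(U) = {p, q, r} ∈ τ_X ✓.
Found U = {ξ} with f^{-1}(U) = {r} not in τ_X. Therefore f is NOT continuous.


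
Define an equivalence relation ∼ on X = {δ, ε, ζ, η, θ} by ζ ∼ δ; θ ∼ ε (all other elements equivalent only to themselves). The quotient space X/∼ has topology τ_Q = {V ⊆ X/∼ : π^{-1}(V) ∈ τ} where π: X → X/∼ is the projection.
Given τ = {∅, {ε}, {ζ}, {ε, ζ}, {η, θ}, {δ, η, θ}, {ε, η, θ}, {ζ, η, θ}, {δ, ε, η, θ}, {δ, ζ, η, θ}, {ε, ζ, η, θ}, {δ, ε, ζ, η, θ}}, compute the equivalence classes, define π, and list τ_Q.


X/∼ = {[δ=ζ], [ε=θ], [η]}; |τ_Q| = 3.

Equivalence classes: [δ=ζ], [ε=θ], [η].
Quotient map π: X → X/∼ sends δ ↦ [δ=ζ], ε ↦ [ε=θ], ζ ↦ [δ=ζ], η ↦ [η], θ ↦ [ε=θ].
For each subset V ⊆ X/∼, compute π^{-1}(V) ⊆ X and check whether π^{-1}(V) ∈ τ. V is open in τ_Q iff π^{-1}(V) ∈ τ.
  V = {}: π^{-1}(V) = ∅ ∈ τ ✓.
  V = {[δ=ζ]}: π^{-1}(V) = {δ, ζ} ∉ τ ✗.
  V = {[ε=θ]}: π^{-1}(V) = {ε, θ} ∉ τ ✗.
  V = {[δ=ζ], [ε=θ]}: π^{-1}(V) = {δ, ε, ζ, θ} ∉ τ ✗.
  V = {[η]}: π^{-1}(V) = {η} ∉ τ ✗.
  V = {[δ=ζ], [η]}: π^{-1}(V) = {δ, ζ, η} ∉ τ ✗.
  V = {[ε=θ], [η]}: π^{-1}(V) = {ε, η, θ} ∈ τ ✓.
  V = {[δ=ζ], [ε=θ], [η]}: π^{-1}(V) = {δ, ε, ζ, η, θ} ∈ τ ✓.
Open sets in the quotient: τ_Q = {{}, {[ε=θ], [η]}, {[δ=ζ], [ε=θ], [η]}} (3 elements).


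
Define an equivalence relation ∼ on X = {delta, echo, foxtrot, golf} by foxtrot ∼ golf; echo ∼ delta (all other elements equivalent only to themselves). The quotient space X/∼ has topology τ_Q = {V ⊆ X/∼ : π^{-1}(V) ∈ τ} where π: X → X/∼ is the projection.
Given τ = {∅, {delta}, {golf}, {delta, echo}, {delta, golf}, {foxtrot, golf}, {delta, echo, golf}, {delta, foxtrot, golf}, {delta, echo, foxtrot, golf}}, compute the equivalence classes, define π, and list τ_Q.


X/∼ = {[delta=echo], [foxtrot=golf]}; |τ_Q| = 4.

Equivalence classes: [delta=echo], [foxtrot=golf].
Quotient map π: X → X/∼ sends delta ↦ [delta=echo], echo ↦ [delta=echo], foxtrot ↦ [foxtrot=golf], golf ↦ [foxtrot=golf].
For each subset V ⊆ X/∼, compute π^{-1}(V) ⊆ X and check whether π^{-1}(V) ∈ τ. V is open in τ_Q iff π^{-1}(V) ∈ τ.
  V = {}: π^{-1}(V) = ∅ ∈ τ ✓.
  V = {[delta=echo]}: π^{-1}(V) = {delta, echo} ∈ τ ✓.
  V = {[foxtrot=golf]}: π^{-1}(V) = {foxtrot, golf} ∈ τ ✓.
  V = {[delta=echo], [foxtrot=golf]}: π^{-1}(V) = {delta, echo, foxtrot, golf} ∈ τ ✓.
Open sets in the quotient: τ_Q = {{}, {[delta=echo]}, {[foxtrot=golf]}, {[delta=echo], [foxtrot=golf]}} (4 elements).


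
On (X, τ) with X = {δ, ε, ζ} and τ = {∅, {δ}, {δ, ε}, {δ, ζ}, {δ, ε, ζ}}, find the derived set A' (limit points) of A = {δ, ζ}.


A' = {ε, ζ}

For each x ∈ X, list the open sets U ∈ τ with x ∈ U, then check whether U ∩ (A ∖ {x}) ≠ ∅ for every such U.
  x = δ: open {δ} ∋ x has {δ} ∩ (A ∖ {δ}) = ∅, so x is NOT a limit point.
  x = ε: opens ∋ x are {δ, ε}, {δ, ε, ζ}; each meets A ∖ {ε}, so x IS a limit point.
  x = ζ: opens ∋ x are {δ, ζ}, {δ, ε, ζ}; each meets A ∖ {ζ}, so x IS a limit point.
Collecting: A' = {ε, ζ}.


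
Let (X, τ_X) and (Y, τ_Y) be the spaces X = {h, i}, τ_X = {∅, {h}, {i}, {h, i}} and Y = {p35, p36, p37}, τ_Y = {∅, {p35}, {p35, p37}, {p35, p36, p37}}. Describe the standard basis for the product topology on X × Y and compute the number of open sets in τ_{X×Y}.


Basis B = {∅ × ∅, {h} × {p35}, {i} × {p35}, {h} × {p35, p37}, {h, i} × {p35}, {i} × {p35, p37}, {h} × {p35, p36, p37}, {i} × {p35, p36, p37}, {h, i} × {p35, p37}, {h, i} × {p35, p36, p37}}; |τ_{X×Y}| = 16.

Enumerate products U × V with U ∈ τ_X, V ∈ τ_Y (deduplicated):
  ∅ × ∅ = {} (∅)
  {h} × {p35} = {(h,p35)}
  {i} × {p35} = {(i,p35)}
  {h} × {p35, p37} = {(h,p35), (h,p37)}
  {h, i} × {p35} = {(h,p35), (i,p35)}
  {i} × {p35, p37} = {(i,p35), (i,p37)}
  {h} × {p35, p36, p37} = {(h,p35), (h,p36), (h,p37)}
  {i} × {p35, p36, p37} = {(i,p35), (i,p36), (i,p37)}
  {h, i} × {p35, p37} = {(h,p35), (h,p37), (i,p35), (i,p37)}
  {h, i} × {p35, p36, p37} = {(h,p35), (h,p36), (h,p37), (i,p35), (i,p36), (i,p37)}
These 10 distinct sets form the basis B.
Close under arbitrary unions to get τ_{X×Y}; counting gives |τ_{X×Y}| = 16.


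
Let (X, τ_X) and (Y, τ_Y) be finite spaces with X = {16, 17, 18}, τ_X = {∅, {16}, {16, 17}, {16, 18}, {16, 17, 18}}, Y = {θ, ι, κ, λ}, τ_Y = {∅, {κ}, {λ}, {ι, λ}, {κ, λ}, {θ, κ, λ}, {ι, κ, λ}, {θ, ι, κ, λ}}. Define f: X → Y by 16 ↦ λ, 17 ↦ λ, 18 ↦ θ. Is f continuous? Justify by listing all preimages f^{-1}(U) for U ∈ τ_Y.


f IS continuous.

Compute f^{-1}(U) for each U ∈ τ_Y:
  U = ∅: f^{-1}(U) = ∅ ∈ τ_X ✓.
  U = {κ}: f^{-1}(U) = ∅ ∈ τ_X ✓.
  U = {λ}: f^{-1}(U) = {16, 17} ∈ τ_X ✓.
  U = {ι, λ}: f^{-1}(U) = {16, 17} ∈ τ_X ✓.
  U = {κ, λ}: f^{-1}(U) = {16, 17} ∈ τ_X ✓.
  U = {θ, κ, λ}: f^{-1}(U) = {16, 17, 18} ∈ τ_X ✓.
  U = {ι, κ, λ}: f^{-1}(U) = {16, 17} ∈ τ_X ✓.
  U = {θ, ι, κ, λ}: f^{-1}(U) = {16, 17, 18} ∈ τ_X ✓.
Every preimage lies in τ_X, so f IS continuous.


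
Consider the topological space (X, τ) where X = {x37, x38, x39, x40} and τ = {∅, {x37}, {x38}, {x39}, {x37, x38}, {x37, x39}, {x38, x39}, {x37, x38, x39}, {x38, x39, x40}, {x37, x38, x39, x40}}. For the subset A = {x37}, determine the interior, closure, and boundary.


int(A) = {x37}, cl(A) = {x37}, ∂A = ∅.

Closed sets in (X, τ) are complements of opens:
  closed(X, τ) = {∅, {x37}, {x40}, {x37, x40}, {x38, x40}, {x39, x40}, {x37, x38, x40}, {x37, x39, x40}, {x38, x39, x40}, {x37, x38, x39, x40}}.
int(A) = ⋃ {U ∈ τ : U ⊆ A}. Opens contained in A: ∅, {x37}.
Taking the union of these: int(A) = {x37}.
cl(A) = ⋂ {C closed : A ⊆ C}. Closed sets containing A: {x37}, {x37, x40}, {x37, x38, x40}, {x37, x39, x40}, {x37, x38, x39, x40}.
Intersecting these: cl(A) = {x37}.
∂A = cl(A) ∖ int(A) = {x37} ∖ {x37} = ∅.


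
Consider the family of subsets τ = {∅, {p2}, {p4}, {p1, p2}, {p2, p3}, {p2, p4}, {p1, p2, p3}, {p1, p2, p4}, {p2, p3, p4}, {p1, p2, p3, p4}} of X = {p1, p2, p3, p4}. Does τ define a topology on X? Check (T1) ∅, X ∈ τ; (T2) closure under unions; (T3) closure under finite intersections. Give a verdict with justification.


τ IS a topology on X.

Axiom (T1): ∅ ∈ τ? Yes; X ∈ τ? Yes.
Axiom (T2/T3): check pairwise unions and intersections of members of τ.
All pairwise intersections and unions checked — each lies in τ. Therefore τ satisfies (T1), (T2), (T3): it IS a topology on X.


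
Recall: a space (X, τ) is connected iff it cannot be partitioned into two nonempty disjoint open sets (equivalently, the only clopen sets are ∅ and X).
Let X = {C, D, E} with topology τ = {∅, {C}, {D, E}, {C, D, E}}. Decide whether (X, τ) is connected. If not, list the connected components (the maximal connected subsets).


(X, τ) is disconnected; components = [{C}, {D, E}].

Find clopen sets (U ∈ τ with X ∖ U ∈ τ):
  U = ∅, X ∖ U = {C, D, E} — both open, so U is clopen.
  U = {C}, X ∖ U = {D, E} — both open, so U is clopen.
  U = {D, E}, X ∖ U = {C} — both open, so U is clopen.
  U = {C, D, E}, X ∖ U = ∅ — both open, so U is clopen.
Nontrivial clopen(s) exist: e.g. {C}. So (X, τ) is disconnected.
Compute connected components by grouping points that agree on all clopens:
  component: {C}
  component: {D, E}


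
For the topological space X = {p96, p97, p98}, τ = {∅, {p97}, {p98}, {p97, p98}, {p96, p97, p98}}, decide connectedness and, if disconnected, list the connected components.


(X, τ) is connected.

Find clopen sets (U ∈ τ with X ∖ U ∈ τ):
  U = ∅, X ∖ U = {p96, p97, p98} — both open, so U is clopen.
  U = {p96, p97, p98}, X ∖ U = ∅ — both open, so U is clopen.
Only trivial clopens (∅ and X) exist, so (X, τ) is connected.
Compute connected components by grouping points that agree on all clopens:
  component: {p96, p97, p98}


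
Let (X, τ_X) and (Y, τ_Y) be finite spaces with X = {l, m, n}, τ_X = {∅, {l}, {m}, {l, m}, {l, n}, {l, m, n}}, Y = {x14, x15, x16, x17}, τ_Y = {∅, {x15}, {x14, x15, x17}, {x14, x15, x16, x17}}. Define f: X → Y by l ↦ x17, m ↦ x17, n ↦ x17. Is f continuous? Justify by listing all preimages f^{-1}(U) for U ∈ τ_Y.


f IS continuous.

Compute f^{-1}(U) for each U ∈ τ_Y:
  U = ∅: f^{-1}(U) = ∅ ∈ τ_X ✓.
  U = {x15}: f^{-1}(U) = ∅ ∈ τ_X ✓.
  U = {x14, x15, x17}: f^{-1}(U) = {l, m, n} ∈ τ_X ✓.
  U = {x14, x15, x16, x17}: f^{-1}(U) = {l, m, n} ∈ τ_X ✓.
Every preimage lies in τ_X, so f IS continuous.


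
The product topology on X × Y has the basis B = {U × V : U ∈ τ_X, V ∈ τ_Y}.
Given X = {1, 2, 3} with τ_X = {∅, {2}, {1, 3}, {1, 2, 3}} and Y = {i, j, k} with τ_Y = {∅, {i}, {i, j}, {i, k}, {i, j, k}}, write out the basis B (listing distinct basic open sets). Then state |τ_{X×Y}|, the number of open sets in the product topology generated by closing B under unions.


Basis B = {∅ × ∅, {2} × {i}, {1, 3} × {i}, {2} × {i, j}, {2} × {i, k}, {1, 2, 3} × {i}, {2} × {i, j, k}, {1, 3} × {i, j}, {1, 3} × {i, k}, {1, 3} × {i, j, k}, {1, 2, 3} × {i, j}, {1, 2, 3} × {i, k}, {1, 2, 3} × {i, j, k}}; |τ_{X×Y}| = 25.

Enumerate products U × V with U ∈ τ_X, V ∈ τ_Y (deduplicated):
  ∅ × ∅ = {} (∅)
  {2} × {i} = {(2,i)}
  {1, 3} × {i} = {(1,i), (3,i)}
  {2} × {i, j} = {(2,i), (2,j)}
  {2} × {i, k} = {(2,i), (2,k)}
  {1, 2, 3} × {i} = {(1,i), (2,i), (3,i)}
  {2} × {i, j, k} = {(2,i), (2,j), (2,k)}
  {1, 3} × {i, j} = {(1,i), (1,j), (3,i), (3,j)}
  {1, 3} × {i, k} = {(1,i), (1,k), (3,i), (3,k)}
  {1, 3} × {i, j, k} = {(1,i), (1,j), (1,k), (3,i), (3,j), (3,k)}
  {1, 2, 3} × {i, j} = {(1,i), (1,j), (2,i), (2,j), (3,i), (3,j)}
  {1, 2, 3} × {i, k} = {(1,i), (1,k), (2,i), (2,k), (3,i), (3,k)}
  {1, 2, 3} × {i, j, k} = {(1,i), (1,j), (1,k), (2,i), (2,j), (2,k), (3,i), (3,j), (3,k)}
These 13 distinct sets form the basis B.
Close under arbitrary unions to get τ_{X×Y}; counting gives |τ_{X×Y}| = 25.


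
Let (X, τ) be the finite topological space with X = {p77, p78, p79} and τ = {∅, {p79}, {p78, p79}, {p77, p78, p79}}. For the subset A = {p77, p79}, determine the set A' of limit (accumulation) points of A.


A' = {p77, p78}

For each x ∈ X, list the open sets U ∈ τ with x ∈ U, then check whether U ∩ (A ∖ {x}) ≠ ∅ for every such U.
  x = p77: opens ∋ x are {p77, p78, p79}; each meets A ∖ {p77}, so x IS a limit point.
  x = p78: opens ∋ x are {p78, p79}, {p77, p78, p79}; each meets A ∖ {p78}, so x IS a limit point.
  x = p79: open {p79} ∋ x has {p79} ∩ (A ∖ {p79}) = ∅, so x is NOT a limit point.
Collecting: A' = {p77, p78}.


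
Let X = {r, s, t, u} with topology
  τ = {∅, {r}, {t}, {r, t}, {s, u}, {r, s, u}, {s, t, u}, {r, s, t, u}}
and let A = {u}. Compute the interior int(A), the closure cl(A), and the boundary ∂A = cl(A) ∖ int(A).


int(A) = ∅, cl(A) = {s, u}, ∂A = {s, u}.

Closed sets in (X, τ) are complements of opens:
  closed(X, τ) = {∅, {r}, {t}, {r, t}, {s, u}, {r, s, u}, {s, t, u}, {r, s, t, u}}.
int(A) = ⋃ {U ∈ τ : U ⊆ A}. Opens contained in A: ∅.
Taking the union of these: int(A) = ∅.
cl(A) = ⋂ {C closed : A ⊆ C}. Closed sets containing A: {s, u}, {r, s, u}, {s, t, u}, {r, s, t, u}.
Intersecting these: cl(A) = {s, u}.
∂A = cl(A) ∖ int(A) = {s, u} ∖ ∅ = {s, u}.


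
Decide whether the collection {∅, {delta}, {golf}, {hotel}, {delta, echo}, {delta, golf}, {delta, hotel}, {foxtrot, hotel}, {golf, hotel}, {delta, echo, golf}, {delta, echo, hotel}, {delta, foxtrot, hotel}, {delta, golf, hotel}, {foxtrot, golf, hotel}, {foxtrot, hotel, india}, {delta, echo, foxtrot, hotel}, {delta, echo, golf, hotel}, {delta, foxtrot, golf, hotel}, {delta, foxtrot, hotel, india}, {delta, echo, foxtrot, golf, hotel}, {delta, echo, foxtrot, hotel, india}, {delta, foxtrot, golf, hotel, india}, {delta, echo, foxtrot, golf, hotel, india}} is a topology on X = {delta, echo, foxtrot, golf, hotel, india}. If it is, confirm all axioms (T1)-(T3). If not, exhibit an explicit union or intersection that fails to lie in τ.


τ is NOT a topology on X.

Axiom (T1): ∅ ∈ τ? Yes; X ∈ τ? Yes.
Axiom (T2/T3): check pairwise unions and intersections of members of τ.
Counterexample for (T2): {golf} ∪ {foxtrot, hotel, india} = {foxtrot, golf, hotel, india} ∉ τ. Therefore τ is NOT a topology.


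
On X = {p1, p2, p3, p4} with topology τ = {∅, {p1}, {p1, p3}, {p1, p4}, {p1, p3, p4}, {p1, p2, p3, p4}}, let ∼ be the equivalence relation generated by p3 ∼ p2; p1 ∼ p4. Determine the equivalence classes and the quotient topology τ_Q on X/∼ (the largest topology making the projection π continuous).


X/∼ = {[p1=p4], [p2=p3]}; |τ_Q| = 3.

Equivalence classes: [p1=p4], [p2=p3].
Quotient map π: X → X/∼ sends p1 ↦ [p1=p4], p2 ↦ [p2=p3], p3 ↦ [p2=p3], p4 ↦ [p1=p4].
For each subset V ⊆ X/∼, compute π^{-1}(V) ⊆ X and check whether π^{-1}(V) ∈ τ. V is open in τ_Q iff π^{-1}(V) ∈ τ.
  V = {}: π^{-1}(V) = ∅ ∈ τ ✓.
  V = {[p1=p4]}: π^{-1}(V) = {p1, p4} ∈ τ ✓.
  V = {[p2=p3]}: π^{-1}(V) = {p2, p3} ∉ τ ✗.
  V = {[p1=p4], [p2=p3]}: π^{-1}(V) = {p1, p2, p3, p4} ∈ τ ✓.
Open sets in the quotient: τ_Q = {{}, {[p1=p4]}, {[p1=p4], [p2=p3]}} (3 elements).


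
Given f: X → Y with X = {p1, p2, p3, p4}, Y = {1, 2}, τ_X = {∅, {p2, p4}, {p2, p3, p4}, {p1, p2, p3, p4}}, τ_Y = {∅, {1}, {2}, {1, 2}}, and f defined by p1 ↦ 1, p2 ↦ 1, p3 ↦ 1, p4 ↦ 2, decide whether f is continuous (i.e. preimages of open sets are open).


f is NOT continuous.

Compute f^{-1}(U) for each U ∈ τ_Y:
  U = ∅: f^{-1}(U) = ∅ ∈ τ_X ✓.
  U = {1}: f^{-1}(U) = {p1, p2, p3} ∉ τ_X ✗.
  U = {2}: f^{-1}(U) = {p4} ∉ τ_X ✗.
  U = {1, 2}: f^{-1}(U) = {p1, p2, p3, p4} ∈ τ_X ✓.
Found U = {1} with f^{-1}(U) = {p1, p2, p3} not in τ_X. Therefore f is NOT continuous.


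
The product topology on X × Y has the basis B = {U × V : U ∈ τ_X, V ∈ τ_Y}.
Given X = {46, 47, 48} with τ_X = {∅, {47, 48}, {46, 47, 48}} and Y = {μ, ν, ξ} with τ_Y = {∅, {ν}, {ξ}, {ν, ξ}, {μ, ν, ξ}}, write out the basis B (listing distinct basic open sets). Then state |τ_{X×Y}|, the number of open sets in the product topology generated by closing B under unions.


Basis B = {∅ × ∅, {47, 48} × {ν}, {47, 48} × {ξ}, {46, 47, 48} × {ν}, {46, 47, 48} × {ξ}, {47, 48} × {ν, ξ}, {46, 47, 48} × {ν, ξ}, {47, 48} × {μ, ν, ξ}, {46, 47, 48} × {μ, ν, ξ}}; |τ_{X×Y}| = 14.

Enumerate products U × V with U ∈ τ_X, V ∈ τ_Y (deduplicated):
  ∅ × ∅ = {} (∅)
  {47, 48} × {ν} = {(47,ν), (48,ν)}
  {47, 48} × {ξ} = {(47,ξ), (48,ξ)}
  {46, 47, 48} × {ν} = {(46,ν), (47,ν), (48,ν)}
  {46, 47, 48} × {ξ} = {(46,ξ), (47,ξ), (48,ξ)}
  {47, 48} × {ν, ξ} = {(47,ν), (47,ξ), (48,ν), (48,ξ)}
  {46, 47, 48} × {ν, ξ} = {(46,ν), (46,ξ), (47,ν), (47,ξ), (48,ν), (48,ξ)}
  {47, 48} × {μ, ν, ξ} = {(47,μ), (47,ν), (47,ξ), (48,μ), (48,ν), (48,ξ)}
  {46, 47, 48} × {μ, ν, ξ} = {(46,μ), (46,ν), (46,ξ), (47,μ), (47,ν), (47,ξ), (48,μ), (48,ν), (48,ξ)}
These 9 distinct sets form the basis B.
Close under arbitrary unions to get τ_{X×Y}; counting gives |τ_{X×Y}| = 14.


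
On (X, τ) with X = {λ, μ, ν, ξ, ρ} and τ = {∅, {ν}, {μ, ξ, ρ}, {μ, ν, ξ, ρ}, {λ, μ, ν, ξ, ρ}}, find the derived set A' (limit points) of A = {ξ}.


A' = {λ, μ, ρ}

For each x ∈ X, list the open sets U ∈ τ with x ∈ U, then check whether U ∩ (A ∖ {x}) ≠ ∅ for every such U.
  x = λ: opens ∋ x are {λ, μ, ν, ξ, ρ}; each meets A ∖ {λ}, so x IS a limit point.
  x = μ: opens ∋ x are {μ, ξ, ρ}, {μ, ν, ξ, ρ}, {λ, μ, ν, ξ, ρ}; each meets A ∖ {μ}, so x IS a limit point.
  x = ν: open {ν} ∋ x has {ν} ∩ (A ∖ {ν}) = ∅, so x is NOT a limit point.
  x = ξ: open {μ, ξ, ρ} ∋ x has {μ, ξ, ρ} ∩ (A ∖ {ξ}) = ∅, so x is NOT a limit point.
  x = ρ: opens ∋ x are {μ, ξ, ρ}, {μ, ν, ξ, ρ}, {λ, μ, ν, ξ, ρ}; each meets A ∖ {ρ}, so x IS a limit point.
Collecting: A' = {λ, μ, ρ}.


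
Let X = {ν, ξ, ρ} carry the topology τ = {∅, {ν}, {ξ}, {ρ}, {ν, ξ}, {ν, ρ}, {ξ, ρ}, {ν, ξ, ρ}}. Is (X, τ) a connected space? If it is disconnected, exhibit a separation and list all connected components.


(X, τ) is disconnected; components = [{ν}, {ξ}, {ρ}].

Find clopen sets (U ∈ τ with X ∖ U ∈ τ):
  U = ∅, X ∖ U = {ν, ξ, ρ} — both open, so U is clopen.
  U = {ν}, X ∖ U = {ξ, ρ} — both open, so U is clopen.
  U = {ξ}, X ∖ U = {ν, ρ} — both open, so U is clopen.
  U = {ρ}, X ∖ U = {ν, ξ} — both open, so U is clopen.
  U = {ν, ξ}, X ∖ U = {ρ} — both open, so U is clopen.
  U = {ν, ρ}, X ∖ U = {ξ} — both open, so U is clopen.
  U = {ξ, ρ}, X ∖ U = {ν} — both open, so U is clopen.
  U = {ν, ξ, ρ}, X ∖ U = ∅ — both open, so U is clopen.
Nontrivial clopen(s) exist: e.g. {ν, ξ}. So (X, τ) is disconnected.
Compute connected components by grouping points that agree on all clopens:
  component: {ν}
  component: {ξ}
  component: {ρ}


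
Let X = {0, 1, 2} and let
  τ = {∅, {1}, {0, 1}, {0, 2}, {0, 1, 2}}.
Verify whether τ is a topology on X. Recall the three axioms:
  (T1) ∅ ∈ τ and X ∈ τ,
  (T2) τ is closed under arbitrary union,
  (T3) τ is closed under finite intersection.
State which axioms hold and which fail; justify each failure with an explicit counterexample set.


τ is NOT a topology on X.

Axiom (T1): ∅ ∈ τ? Yes; X ∈ τ? Yes.
Axiom (T2/T3): check pairwise unions and intersections of members of τ.
Counterexample for (T3): {0, 1} ∩ {0, 2} = {0} ∉ τ. Therefore τ is NOT a topology.


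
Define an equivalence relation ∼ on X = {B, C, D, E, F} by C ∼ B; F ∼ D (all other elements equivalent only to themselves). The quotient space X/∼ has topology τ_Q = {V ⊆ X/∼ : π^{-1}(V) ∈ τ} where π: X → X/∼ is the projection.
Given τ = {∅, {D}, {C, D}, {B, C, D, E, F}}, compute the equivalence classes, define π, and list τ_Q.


X/∼ = {[B=C], [D=F], [E]}; |τ_Q| = 2.

Equivalence classes: [B=C], [D=F], [E].
Quotient map π: X → X/∼ sends B ↦ [B=C], C ↦ [B=C], D ↦ [D=F], E ↦ [E], F ↦ [D=F].
For each subset V ⊆ X/∼, compute π^{-1}(V) ⊆ X and check whether π^{-1}(V) ∈ τ. V is open in τ_Q iff π^{-1}(V) ∈ τ.
  V = {}: π^{-1}(V) = ∅ ∈ τ ✓.
  V = {[B=C]}: π^{-1}(V) = {B, C} ∉ τ ✗.
  V = {[D=F]}: π^{-1}(V) = {D, F} ∉ τ ✗.
  V = {[B=C], [D=F]}: π^{-1}(V) = {B, C, D, F} ∉ τ ✗.
  V = {[E]}: π^{-1}(V) = {E} ∉ τ ✗.
  V = {[B=C], [E]}: π^{-1}(V) = {B, C, E} ∉ τ ✗.
  V = {[D=F], [E]}: π^{-1}(V) = {D, E, F} ∉ τ ✗.
  V = {[B=C], [D=F], [E]}: π^{-1}(V) = {B, C, D, E, F} ∈ τ ✓.
Open sets in the quotient: τ_Q = {{}, {[B=C], [D=F], [E]}} (2 elements).


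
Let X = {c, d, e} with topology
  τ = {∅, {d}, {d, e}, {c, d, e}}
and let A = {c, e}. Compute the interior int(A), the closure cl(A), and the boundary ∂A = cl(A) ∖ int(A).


int(A) = ∅, cl(A) = {c, e}, ∂A = {c, e}.

Closed sets in (X, τ) are complements of opens:
  closed(X, τ) = {∅, {c}, {c, e}, {c, d, e}}.
int(A) = ⋃ {U ∈ τ : U ⊆ A}. Opens contained in A: ∅.
Taking the union of these: int(A) = ∅.
cl(A) = ⋂ {C closed : A ⊆ C}. Closed sets containing A: {c, e}, {c, d, e}.
Intersecting these: cl(A) = {c, e}.
∂A = cl(A) ∖ int(A) = {c, e} ∖ ∅ = {c, e}.


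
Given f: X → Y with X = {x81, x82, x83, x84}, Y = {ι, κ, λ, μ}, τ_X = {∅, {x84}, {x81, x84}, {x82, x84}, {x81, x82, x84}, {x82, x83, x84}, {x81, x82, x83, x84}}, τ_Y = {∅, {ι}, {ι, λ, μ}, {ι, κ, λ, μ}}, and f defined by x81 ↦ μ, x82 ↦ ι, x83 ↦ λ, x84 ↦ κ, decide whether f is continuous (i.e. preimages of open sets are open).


f is NOT continuous.

Compute f^{-1}(U) for each U ∈ τ_Y:
  U = ∅: f^{-1}(U) = ∅ ∈ τ_X ✓.
  U = {ι}: f^{-1}(U) = {x82} ∉ τ_X ✗.
  U = {ι, λ, μ}: f^{-1}(U) = {x81, x82, x83} ∉ τ_X ✗.
  U = {ι, κ, λ, μ}: f^{-1}(U) = {x81, x82, x83, x84} ∈ τ_X ✓.
Found U = {ι} with f^{-1}(U) = {x82} not in τ_X. Therefore f is NOT continuous.


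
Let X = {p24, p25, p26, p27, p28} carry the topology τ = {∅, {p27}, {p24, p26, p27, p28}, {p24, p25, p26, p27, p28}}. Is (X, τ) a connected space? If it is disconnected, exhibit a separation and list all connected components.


(X, τ) is connected.

Find clopen sets (U ∈ τ with X ∖ U ∈ τ):
  U = ∅, X ∖ U = {p24, p25, p26, p27, p28} — both open, so U is clopen.
  U = {p24, p25, p26, p27, p28}, X ∖ U = ∅ — both open, so U is clopen.
Only trivial clopens (∅ and X) exist, so (X, τ) is connected.
Compute connected components by grouping points that agree on all clopens:
  component: {p24, p25, p26, p27, p28}


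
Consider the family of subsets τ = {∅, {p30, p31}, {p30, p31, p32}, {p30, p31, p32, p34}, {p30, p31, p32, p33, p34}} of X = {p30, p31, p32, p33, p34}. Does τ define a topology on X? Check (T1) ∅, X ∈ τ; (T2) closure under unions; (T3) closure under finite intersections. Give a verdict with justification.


τ IS a topology on X.

Axiom (T1): ∅ ∈ τ? Yes; X ∈ τ? Yes.
Axiom (T2/T3): check pairwise unions and intersections of members of τ.
All pairwise intersections and unions checked — each lies in τ. Therefore τ satisfies (T1), (T2), (T3): it IS a topology on X.


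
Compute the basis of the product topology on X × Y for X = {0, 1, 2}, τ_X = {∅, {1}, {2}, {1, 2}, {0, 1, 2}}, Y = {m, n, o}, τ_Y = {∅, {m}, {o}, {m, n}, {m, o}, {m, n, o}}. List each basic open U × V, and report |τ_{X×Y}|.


Basis B = {∅ × ∅, {1} × {m}, {1} × {o}, {2} × {m}, {2} × {o}, {1} × {m, n}, {1} × {m, o}, {1, 2} × {m}, {1, 2} × {o}, {2} × {m, n}, {2} × {m, o}, {0, 1, 2} × {m}, {0, 1, 2} × {o}, {1} × {m, n, o}, {2} × {m, n, o}, {1, 2} × {m, n}, {1, 2} × {m, o}, {0, 1, 2} × {m, n}, {0, 1, 2} × {m, o}, {1, 2} × {m, n, o}, {0, 1, 2} × {m, n, o}}; |τ_{X×Y}| = 70.

Enumerate products U × V with U ∈ τ_X, V ∈ τ_Y (deduplicated):
  ∅ × ∅ = {} (∅)
  {1} × {m} = {(1,m)}
  {1} × {o} = {(1,o)}
  {2} × {m} = {(2,m)}
  {2} × {o} = {(2,o)}
  {1} × {m, n} = {(1,m), (1,n)}
  {1} × {m, o} = {(1,m), (1,o)}
  {1, 2} × {m} = {(1,m), (2,m)}
  {1, 2} × {o} = {(1,o), (2,o)}
  {2} × {m, n} = {(2,m), (2,n)}
  {2} × {m, o} = {(2,m), (2,o)}
  {0, 1, 2} × {m} = {(0,m), (1,m), (2,m)}
  {0, 1, 2} × {o} = {(0,o), (1,o), (2,o)}
  {1} × {m, n, o} = {(1,m), (1,n), (1,o)}
  {2} × {m, n, o} = {(2,m), (2,n), (2,o)}
  {1, 2} × {m, n} = {(1,m), (1,n), (2,m), (2,n)}
  {1, 2} × {m, o} = {(1,m), (1,o), (2,m), (2,o)}
  {0, 1, 2} × {m, n} = {(0,m), (0,n), (1,m), (1,n), (2,m), (2,n)}
  {0, 1, 2} × {m, o} = {(0,m), (0,o), (1,m), (1,o), (2,m), (2,o)}
  {1, 2} × {m, n, o} = {(1,m), (1,n), (1,o), (2,m), (2,n), (2,o)}
  {0, 1, 2} × {m, n, o} = {(0,m), (0,n), (0,o), (1,m), (1,n), (1,o), (2,m), (2,n), (2,o)}
These 21 distinct sets form the basis B.
Close under arbitrary unions to get τ_{X×Y}; counting gives |τ_{X×Y}| = 70.


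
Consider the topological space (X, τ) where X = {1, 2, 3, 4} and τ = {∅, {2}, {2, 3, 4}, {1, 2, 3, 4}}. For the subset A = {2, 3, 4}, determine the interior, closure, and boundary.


int(A) = {2, 3, 4}, cl(A) = {1, 2, 3, 4}, ∂A = {1}.

Closed sets in (X, τ) are complements of opens:
  closed(X, τ) = {∅, {1}, {1, 3, 4}, {1, 2, 3, 4}}.
int(A) = ⋃ {U ∈ τ : U ⊆ A}. Opens contained in A: ∅, {2}, {2, 3, 4}.
Taking the union of these: int(A) = {2, 3, 4}.
cl(A) = ⋂ {C closed : A ⊆ C}. Closed sets containing A: {1, 2, 3, 4}.
Intersecting these: cl(A) = {1, 2, 3, 4}.
∂A = cl(A) ∖ int(A) = {1, 2, 3, 4} ∖ {2, 3, 4} = {1}.


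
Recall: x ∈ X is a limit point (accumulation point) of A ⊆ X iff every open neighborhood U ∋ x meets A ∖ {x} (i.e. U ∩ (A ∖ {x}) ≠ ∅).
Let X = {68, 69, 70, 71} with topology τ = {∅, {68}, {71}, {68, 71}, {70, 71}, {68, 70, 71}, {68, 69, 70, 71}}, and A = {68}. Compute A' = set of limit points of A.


A' = {69}

For each x ∈ X, list the open sets U ∈ τ with x ∈ U, then check whether U ∩ (A ∖ {x}) ≠ ∅ for every such U.
  x = 68: open {68} ∋ x has {68} ∩ (A ∖ {68}) = ∅, so x is NOT a limit point.
  x = 69: opens ∋ x are {68, 69, 70, 71}; each meets A ∖ {69}, so x IS a limit point.
  x = 70: open {70, 71} ∋ x has {70, 71} ∩ (A ∖ {70}) = ∅, so x is NOT a limit point.
  x = 71: open {71} ∋ x has {71} ∩ (A ∖ {71}) = ∅, so x is NOT a limit point.
Collecting: A' = {69}.


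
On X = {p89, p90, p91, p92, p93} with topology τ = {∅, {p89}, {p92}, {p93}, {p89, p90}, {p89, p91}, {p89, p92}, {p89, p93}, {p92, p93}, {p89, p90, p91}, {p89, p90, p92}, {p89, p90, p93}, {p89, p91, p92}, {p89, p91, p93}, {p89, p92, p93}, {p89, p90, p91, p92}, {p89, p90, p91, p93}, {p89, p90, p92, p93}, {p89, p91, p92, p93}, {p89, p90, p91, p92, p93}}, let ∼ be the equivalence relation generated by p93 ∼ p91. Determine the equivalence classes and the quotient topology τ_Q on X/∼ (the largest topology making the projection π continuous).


X/∼ = {[p89], [p90], [p91=p93], [p92]}; |τ_Q| = 10.

Equivalence classes: [p89], [p90], [p91=p93], [p92].
Quotient map π: X → X/∼ sends p89 ↦ [p89], p90 ↦ [p90], p91 ↦ [p91=p93], p92 ↦ [p92], p93 ↦ [p91=p93].
For each subset V ⊆ X/∼, compute π^{-1}(V) ⊆ X and check whether π^{-1}(V) ∈ τ. V is open in τ_Q iff π^{-1}(V) ∈ τ.
  V = {}: π^{-1}(V) = ∅ ∈ τ ✓.
  V = {[p89]}: π^{-1}(V) = {p89} ∈ τ ✓.
  V = {[p90]}: π^{-1}(V) = {p90} ∉ τ ✗.
  V = {[p89], [p90]}: π^{-1}(V) = {p89, p90} ∈ τ ✓.
  V = {[p91=p93]}: π^{-1}(V) = {p91, p93} ∉ τ ✗.
  V = {[p89], [p91=p93]}: π^{-1}(V) = {p89, p91, p93} ∈ τ ✓.
  V = {[p90], [p91=p93]}: π^{-1}(V) = {p90, p91, p93} ∉ τ ✗.
  V = {[p89], [p90], [p91=p93]}: π^{-1}(V) = {p89, p90, p91, p93} ∈ τ ✓.
  V = {[p92]}: π^{-1}(V) = {p92} ∈ τ ✓.
  V = {[p89], [p92]}: π^{-1}(V) = {p89, p92} ∈ τ ✓.
  V = {[p90], [p92]}: π^{-1}(V) = {p90, p92} ∉ τ ✗.
  V = {[p89], [p90], [p92]}: π^{-1}(V) = {p89, p90, p92} ∈ τ ✓.
  V = {[p91=p93], [p92]}: π^{-1}(V) = {p91, p92, p93} ∉ τ ✗.
  V = {[p89], [p91=p93], [p92]}: π^{-1}(V) = {p89, p91, p92, p93} ∈ τ ✓.
  V = {[p90], [p91=p93], [p92]}: π^{-1}(V) = {p90, p91, p92, p93} ∉ τ ✗.
  V = {[p89], [p90], [p91=p93], [p92]}: π^{-1}(V) = {p89, p90, p91, p92, p93} ∈ τ ✓.
Open sets in the quotient: τ_Q = {{}, {[p89]}, {[p89], [p90]}, {[p89], [p91=p93]}, {[p89], [p90], [p91=p93]}, {[p92]}, {[p89], [p92]}, {[p89], [p90], [p92]}, {[p89], [p91=p93], [p92]}, {[p89], [p90], [p91=p93], [p92]}} (10 elements).


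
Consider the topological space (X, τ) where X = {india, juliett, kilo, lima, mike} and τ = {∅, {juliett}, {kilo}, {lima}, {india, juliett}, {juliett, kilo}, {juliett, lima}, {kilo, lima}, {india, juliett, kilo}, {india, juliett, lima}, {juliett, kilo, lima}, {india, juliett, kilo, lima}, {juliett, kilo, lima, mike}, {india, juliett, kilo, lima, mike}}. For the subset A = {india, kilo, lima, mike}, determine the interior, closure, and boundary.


int(A) = {kilo, lima}, cl(A) = {india, kilo, lima, mike}, ∂A = {india, mike}.

Closed sets in (X, τ) are complements of opens:
  closed(X, τ) = {∅, {india}, {mike}, {india, mike}, {kilo, mike}, {lima, mike}, {india, juliett, mike}, {india, kilo, mike}, {india, lima, mike}, {kilo, lima, mike}, {india, juliett, kilo, mike}, {india, juliett, lima, mike}, {india, kilo, lima, mike}, {india, juliett, kilo, lima, mike}}.
int(A) = ⋃ {U ∈ τ : U ⊆ A}. Opens contained in A: ∅, {kilo}, {lima}, {kilo, lima}.
Taking the union of these: int(A) = {kilo, lima}.
cl(A) = ⋂ {C closed : A ⊆ C}. Closed sets containing A: {india, kilo, lima, mike}, {india, juliett, kilo, lima, mike}.
Intersecting these: cl(A) = {india, kilo, lima, mike}.
∂A = cl(A) ∖ int(A) = {india, kilo, lima, mike} ∖ {kilo, lima} = {india, mike}.


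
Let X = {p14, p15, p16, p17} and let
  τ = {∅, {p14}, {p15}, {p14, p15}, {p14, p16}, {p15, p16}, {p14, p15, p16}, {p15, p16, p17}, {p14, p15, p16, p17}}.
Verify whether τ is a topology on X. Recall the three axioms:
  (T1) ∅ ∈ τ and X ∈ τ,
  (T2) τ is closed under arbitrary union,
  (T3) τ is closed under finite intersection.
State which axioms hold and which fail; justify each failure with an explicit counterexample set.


τ is NOT a topology on X.

Axiom (T1): ∅ ∈ τ? Yes; X ∈ τ? Yes.
Axiom (T2/T3): check pairwise unions and intersections of members of τ.
Counterexample for (T3): {p14, p16} ∩ {p15, p16} = {p16} ∉ τ. Therefore τ is NOT a topology.


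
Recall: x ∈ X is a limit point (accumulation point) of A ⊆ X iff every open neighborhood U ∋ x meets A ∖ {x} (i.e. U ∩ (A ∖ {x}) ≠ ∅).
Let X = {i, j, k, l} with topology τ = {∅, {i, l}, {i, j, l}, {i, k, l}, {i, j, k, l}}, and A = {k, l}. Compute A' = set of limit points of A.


A' = {i, j, k}

For each x ∈ X, list the open sets U ∈ τ with x ∈ U, then check whether U ∩ (A ∖ {x}) ≠ ∅ for every such U.
  x = i: opens ∋ x are {i, l}, {i, j, l}, {i, k, l}, {i, j, k, l}; each meets A ∖ {i}, so x IS a limit point.
  x = j: opens ∋ x are {i, j, l}, {i, j, k, l}; each meets A ∖ {j}, so x IS a limit point.
  x = k: opens ∋ x are {i, k, l}, {i, j, k, l}; each meets A ∖ {k}, so x IS a limit point.
  x = l: open {i, l} ∋ x has {i, l} ∩ (A ∖ {l}) = ∅, so x is NOT a limit point.
Collecting: A' = {i, j, k}.


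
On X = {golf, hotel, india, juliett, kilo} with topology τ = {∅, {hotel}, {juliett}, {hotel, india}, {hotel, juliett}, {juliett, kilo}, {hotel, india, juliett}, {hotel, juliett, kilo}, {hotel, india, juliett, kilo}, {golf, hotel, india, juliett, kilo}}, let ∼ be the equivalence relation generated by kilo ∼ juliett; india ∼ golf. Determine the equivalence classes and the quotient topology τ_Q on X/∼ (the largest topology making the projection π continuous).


X/∼ = {[golf=india], [hotel], [juliett=kilo]}; |τ_Q| = 5.

Equivalence classes: [golf=india], [hotel], [juliett=kilo].
Quotient map π: X → X/∼ sends golf ↦ [golf=india], hotel ↦ [hotel], india ↦ [golf=india], juliett ↦ [juliett=kilo], kilo ↦ [juliett=kilo].
For each subset V ⊆ X/∼, compute π^{-1}(V) ⊆ X and check whether π^{-1}(V) ∈ τ. V is open in τ_Q iff π^{-1}(V) ∈ τ.
  V = {}: π^{-1}(V) = ∅ ∈ τ ✓.
  V = {[golf=india]}: π^{-1}(V) = {golf, india} ∉ τ ✗.
  V = {[hotel]}: π^{-1}(V) = {hotel} ∈ τ ✓.
  V = {[golf=india], [hotel]}: π^{-1}(V) = {golf, hotel, india} ∉ τ ✗.
  V = {[juliett=kilo]}: π^{-1}(V) = {juliett, kilo} ∈ τ ✓.
  V = {[golf=india], [juliett=kilo]}: π^{-1}(V) = {golf, india, juliett, kilo} ∉ τ ✗.
  V = {[hotel], [juliett=kilo]}: π^{-1}(V) = {hotel, juliett, kilo} ∈ τ ✓.
  V = {[golf=india], [hotel], [juliett=kilo]}: π^{-1}(V) = {golf, hotel, india, juliett, kilo} ∈ τ ✓.
Open sets in the quotient: τ_Q = {{}, {[hotel]}, {[juliett=kilo]}, {[hotel], [juliett=kilo]}, {[golf=india], [hotel], [juliett=kilo]}} (5 elements).


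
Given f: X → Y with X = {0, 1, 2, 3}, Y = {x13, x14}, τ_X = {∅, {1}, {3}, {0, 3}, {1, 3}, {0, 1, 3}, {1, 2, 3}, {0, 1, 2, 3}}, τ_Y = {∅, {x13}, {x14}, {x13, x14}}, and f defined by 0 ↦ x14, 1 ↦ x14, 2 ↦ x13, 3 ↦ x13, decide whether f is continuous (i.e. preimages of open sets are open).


f is NOT continuous.

Compute f^{-1}(U) for each U ∈ τ_Y:
  U = ∅: f^{-1}(U) = ∅ ∈ τ_X ✓.
  U = {x13}: f^{-1}(U) = {2, 3} ∉ τ_X ✗.
  U = {x14}: f^{-1}(U) = {0, 1} ∉ τ_X ✗.
  U = {x13, x14}: f^{-1}(U) = {0, 1, 2, 3} ∈ τ_X ✓.
Found U = {x13} with f^{-1}(U) = {2, 3} not in τ_X. Therefore f is NOT continuous.


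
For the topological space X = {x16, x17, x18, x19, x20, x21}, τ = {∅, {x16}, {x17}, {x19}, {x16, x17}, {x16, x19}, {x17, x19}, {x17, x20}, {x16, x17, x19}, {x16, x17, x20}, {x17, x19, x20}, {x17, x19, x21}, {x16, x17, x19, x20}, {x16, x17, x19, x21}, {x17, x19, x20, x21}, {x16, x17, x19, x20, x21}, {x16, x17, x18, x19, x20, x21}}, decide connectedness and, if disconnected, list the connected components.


(X, τ) is connected.

Find clopen sets (U ∈ τ with X ∖ U ∈ τ):
  U = ∅, X ∖ U = {x16, x17, x18, x19, x20, x21} — both open, so U is clopen.
  U = {x16, x17, x18, x19, x20, x21}, X ∖ U = ∅ — both open, so U is clopen.
Only trivial clopens (∅ and X) exist, so (X, τ) is connected.
Compute connected components by grouping points that agree on all clopens:
  component: {x16, x17, x18, x19, x20, x21}


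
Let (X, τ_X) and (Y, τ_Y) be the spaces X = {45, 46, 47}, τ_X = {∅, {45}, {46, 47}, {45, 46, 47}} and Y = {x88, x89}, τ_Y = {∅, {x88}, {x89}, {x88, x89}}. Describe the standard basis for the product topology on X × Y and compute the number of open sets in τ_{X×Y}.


Basis B = {∅ × ∅, {45} × {x88}, {45} × {x89}, {45} × {x88, x89}, {46, 47} × {x88}, {46, 47} × {x89}, {45, 46, 47} × {x88}, {45, 46, 47} × {x89}, {46, 47} × {x88, x89}, {45, 46, 47} × {x88, x89}}; |τ_{X×Y}| = 16.

Enumerate products U × V with U ∈ τ_X, V ∈ τ_Y (deduplicated):
  ∅ × ∅ = {} (∅)
  {45} × {x88} = {(45,x88)}
  {45} × {x89} = {(45,x89)}
  {45} × {x88, x89} = {(45,x88), (45,x89)}
  {46, 47} × {x88} = {(46,x88), (47,x88)}
  {46, 47} × {x89} = {(46,x89), (47,x89)}
  {45, 46, 47} × {x88} = {(45,x88), (46,x88), (47,x88)}
  {45, 46, 47} × {x89} = {(45,x89), (46,x89), (47,x89)}
  {46, 47} × {x88, x89} = {(46,x88), (46,x89), (47,x88), (47,x89)}
  {45, 46, 47} × {x88, x89} = {(45,x88), (45,x89), (46,x88), (46,x89), (47,x88), (47,x89)}
These 10 distinct sets form the basis B.
Close under arbitrary unions to get τ_{X×Y}; counting gives |τ_{X×Y}| = 16.
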